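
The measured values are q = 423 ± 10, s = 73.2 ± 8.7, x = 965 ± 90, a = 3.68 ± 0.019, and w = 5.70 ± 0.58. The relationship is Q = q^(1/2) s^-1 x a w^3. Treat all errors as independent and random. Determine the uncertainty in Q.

63000

Relative error in a monomial: (δQ/Q)² = Σ (nᵢ · δxᵢ/xᵢ)².
  (½·δq/q)² = (0.5×0.0236)² = 0.000140;  (-1·δs/s)² = (-1×0.119)² = 0.0141;  (1·δx/x)² = (1×0.0933)² = 0.00870;  (1·δa/a)² = (1×0.00516)² = 2.67e-05;  (3·δw/w)² = (3×0.102)² = 0.0932
δQ/Q = √(0.116) = 0.341
Q = 1.85e+05, so δQ = 0.341 × 1.85e+05 = 63000.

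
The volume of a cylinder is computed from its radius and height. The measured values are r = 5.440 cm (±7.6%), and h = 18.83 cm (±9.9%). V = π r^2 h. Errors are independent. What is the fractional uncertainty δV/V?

0.181

Since V is a product/quotient, work with relative uncertainties:
  (2·δr/r)² = (2×0.0760)² = 0.0231;  (1·δh/h)² = (1×0.0990)² = 0.00980
δV/V = √(0.0329) = 0.181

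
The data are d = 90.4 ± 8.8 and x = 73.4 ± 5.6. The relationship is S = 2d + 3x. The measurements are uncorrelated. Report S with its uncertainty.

Each term contributes (cᵢ δxᵢ)² to (δS)²:
  (2·δd)² = 310;  (3·δx)² = 282
δS = √(592) = 24.3
S = 401.

401 ± 24.3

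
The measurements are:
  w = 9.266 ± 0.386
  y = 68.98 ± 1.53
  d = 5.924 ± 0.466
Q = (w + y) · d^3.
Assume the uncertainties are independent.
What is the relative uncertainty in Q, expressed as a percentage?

23.7%

Let u = w + y = 78.25. δu = √(δw² + δy²) = √(0.149 + 2.34) = 1.58, so δu/u = 0.0202.
Q is then a monomial in u, d:
δQ/Q = √((δu/u)² + (3·δd/d)²) = √(0.000407 + 0.0557) = 0.237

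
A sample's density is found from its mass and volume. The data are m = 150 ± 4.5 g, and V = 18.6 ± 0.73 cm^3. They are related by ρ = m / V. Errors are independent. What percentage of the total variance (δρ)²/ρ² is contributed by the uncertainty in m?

(δρ/ρ)² = (1·δm/m)² + (-1·δV/V)²
  m term: (1×0.0300)² = 0.000900
  V term: (-1×0.0392)² = 0.00154
Total = 0.00244. Share from m = 0.000900/0.00244 = 0.369.

36.9%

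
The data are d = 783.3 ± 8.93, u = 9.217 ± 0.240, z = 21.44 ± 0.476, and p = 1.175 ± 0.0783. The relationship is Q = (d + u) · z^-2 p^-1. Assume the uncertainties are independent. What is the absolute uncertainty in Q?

Let w = d + u = 792.5. δw = √(δd² + δu²) = √(79.7 + 0.0576) = 8.93, so δw/w = 0.0113.
Q is then a monomial in w, z, p:
δQ/Q = √((δw/w)² + (-2·δz/z)² + (-1·δp/p)²) = √(0.000127 + 0.00197 + 0.00444) = 0.0809
Q = 1.467, so δQ = 0.0809 × 1.467 = 0.119.

0.119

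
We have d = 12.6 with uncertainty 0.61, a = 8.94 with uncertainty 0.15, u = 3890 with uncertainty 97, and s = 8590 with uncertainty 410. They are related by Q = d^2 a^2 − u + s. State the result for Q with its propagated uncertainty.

Let p = d^2·a^2 = 12700. δp/p = √((2·δd/d)² + (2·δa/a)²) = √(0.00938 + 0.00113) = 0.102, so δp = 1300.
Q = p − u + s: δQ = √(δp² + δu² + δs²) = √(1.69e+06 + 9410 + 1.68e+05) = 1370
Q = 17400.

17400 ± 1370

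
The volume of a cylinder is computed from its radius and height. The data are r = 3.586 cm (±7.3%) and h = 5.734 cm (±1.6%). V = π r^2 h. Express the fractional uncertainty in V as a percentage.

Since V is a product/quotient, work with relative uncertainties:
  (2·δr/r)² = (2×0.0730)² = 0.0213;  (1·δh/h)² = (1×0.0160)² = 0.000256
δV/V = √(0.0216) = 0.147

14.7%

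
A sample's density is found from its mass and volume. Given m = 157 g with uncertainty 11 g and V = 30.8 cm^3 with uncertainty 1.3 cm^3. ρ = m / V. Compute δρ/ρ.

0.0818

ρ is a product of powers, so relative uncertainties combine in quadrature:
  (1·δm/m)² = (1×0.0701)² = 0.00491;  (-1·δV/V)² = (-1×0.0422)² = 0.00178
δρ/ρ = √(0.00669) = 0.0818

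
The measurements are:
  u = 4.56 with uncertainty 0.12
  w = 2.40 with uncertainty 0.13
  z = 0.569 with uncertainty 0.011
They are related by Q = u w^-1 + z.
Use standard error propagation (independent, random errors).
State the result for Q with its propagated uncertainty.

2.47 ± 0.115

Let p = u·w^-1 = 1.90. δp/p = √((1·δu/u)² + (-1·δw/w)²) = √(0.000693 + 0.00293) = 0.0602, so δp = 0.114.
Q = p + z: δQ = √(δp² + δz²) = √(0.0131 + 0.000121) = 0.115
Q = 2.47.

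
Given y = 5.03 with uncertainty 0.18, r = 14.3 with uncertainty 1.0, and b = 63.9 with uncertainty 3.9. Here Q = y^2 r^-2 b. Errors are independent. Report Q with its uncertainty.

7.91 ± 1.33

Since Q is a product/quotient, work with relative uncertainties:
  (2·δy/y)² = (2×0.0358)² = 0.00512;  (-2·δr/r)² = (-2×0.0699)² = 0.0196;  (1·δb/b)² = (1×0.0610)² = 0.00373
δQ/Q = √(0.0284) = 0.169
Q = 7.91, so δQ = 0.169 × 7.91 = 1.33.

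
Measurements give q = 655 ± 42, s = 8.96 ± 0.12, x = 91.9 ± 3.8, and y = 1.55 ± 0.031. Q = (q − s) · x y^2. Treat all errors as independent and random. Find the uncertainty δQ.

12400

Let u = q − s = 646. δu = √(δq² + δs²) = √(1760 + 0.0144) = 42.0, so δu/u = 0.0650.
Q is then a monomial in u, x, y:
δQ/Q = √((δu/u)² + (1·δx/x)² + (2·δy/y)²) = √(0.00423 + 0.00171 + 0.00160) = 0.0868
Q = 1.43e+05, so δQ = 0.0868 × 1.43e+05 = 12400.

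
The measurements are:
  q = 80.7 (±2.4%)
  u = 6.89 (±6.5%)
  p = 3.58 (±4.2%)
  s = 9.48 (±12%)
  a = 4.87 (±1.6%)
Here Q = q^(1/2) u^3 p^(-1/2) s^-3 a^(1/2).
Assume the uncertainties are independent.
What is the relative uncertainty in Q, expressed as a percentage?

41.0%

Relative error in a monomial: (δQ/Q)² = Σ (nᵢ · δxᵢ/xᵢ)².
  (½·δq/q)² = (0.5×0.0240)² = 0.000144;  (3·δu/u)² = (3×0.0650)² = 0.0380;  (−½·δp/p)² = (-0.5×0.0420)² = 0.000441;  (-3·δs/s)² = (-3×0.120)² = 0.130;  (½·δa/a)² = (0.5×0.0160)² = 6.4e-05
δQ/Q = √(0.168) = 0.410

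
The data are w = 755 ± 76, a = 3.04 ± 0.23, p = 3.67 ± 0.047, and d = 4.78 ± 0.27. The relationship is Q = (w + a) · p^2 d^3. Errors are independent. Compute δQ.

Let u = w + a = 758. δu = √(δw² + δa²) = √(5780 + 0.0529) = 76.0, so δu/u = 0.100.
Q is then a monomial in u, p, d:
δQ/Q = √((δu/u)² + (2·δp/p)² + (3·δd/d)²) = √(0.0101 + 0.000656 + 0.0287) = 0.199
Q = 1.12e+06, so δQ = 0.199 × 1.12e+06 = 2.21e+05.

2.21e+05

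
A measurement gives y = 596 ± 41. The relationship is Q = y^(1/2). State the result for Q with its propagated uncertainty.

Q ∝ y^(1/2), so δQ/Q = |½| · δy/y = 0.5 × 0.0688 = 0.0344.
Q = 24.4, so δQ = 0.0344 × 24.4 = 0.840.

24.4 ± 0.840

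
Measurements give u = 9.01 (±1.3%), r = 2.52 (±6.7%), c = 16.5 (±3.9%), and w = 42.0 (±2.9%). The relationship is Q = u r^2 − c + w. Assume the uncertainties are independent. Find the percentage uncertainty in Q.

9.46%

Let p = u·r^2 = 57.2. δp/p = √((1·δu/u)² + (2·δr/r)²) = √(0.000169 + 0.0180) = 0.135, so δp = 7.70.
Q = p − c + w: δQ = √(δp² + δc² + δw²) = √(59.3 + 0.414 + 1.48) = 7.83
Q = 82.7, so δQ/Q = 7.83/82.7 = 0.0946.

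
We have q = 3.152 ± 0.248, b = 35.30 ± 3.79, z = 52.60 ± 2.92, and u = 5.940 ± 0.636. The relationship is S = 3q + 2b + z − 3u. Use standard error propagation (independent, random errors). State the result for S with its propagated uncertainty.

114.8 ± 8.38

Sums and differences: (δS)² = Σ (cᵢ δxᵢ)².
  (3·δq)² = 0.554;  (2·δb)² = 57.5;  (δz)² = 8.53;  (3·δu)² = 3.64
δS = √(70.2) = 8.38
S = 114.8.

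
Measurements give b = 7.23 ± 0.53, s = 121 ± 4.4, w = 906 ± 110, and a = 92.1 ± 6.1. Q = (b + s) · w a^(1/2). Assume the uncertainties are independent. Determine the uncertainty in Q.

1.46e+05

Let u = b + s = 128. δu = √(δb² + δs²) = √(0.281 + 19.4) = 4.43, so δu/u = 0.0346.
Q is then a monomial in u, w, a:
δQ/Q = √((δu/u)² + (1·δw/w)² + (½·δa/a)²) = √(0.00119 + 0.0147 + 0.00110) = 0.131
Q = 1.11e+06, so δQ = 0.131 × 1.11e+06 = 1.46e+05.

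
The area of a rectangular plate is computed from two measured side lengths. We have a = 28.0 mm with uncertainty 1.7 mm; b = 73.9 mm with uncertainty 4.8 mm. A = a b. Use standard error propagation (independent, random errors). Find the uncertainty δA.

184 mm^2

Since A is a product/quotient, work with relative uncertainties:
  (1·δa/a)² = (1×0.0607)² = 0.00369;  (1·δb/b)² = (1×0.0650)² = 0.00422
δA/A = √(0.00791) = 0.0889
A = 2070 mm^2, so δA = 0.0889 × 2070 = 184 mm^2.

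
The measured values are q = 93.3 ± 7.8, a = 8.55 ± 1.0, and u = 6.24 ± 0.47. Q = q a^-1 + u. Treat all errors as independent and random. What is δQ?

1.64

Let p = q·a^-1 = 10.9. δp/p = √((1·δq/q)² + (-1·δa/a)²) = √(0.00699 + 0.0137) = 0.144, so δp = 1.57.
Q = p + u: δQ = √(δp² + δu²) = √(2.46 + 0.221) = 1.64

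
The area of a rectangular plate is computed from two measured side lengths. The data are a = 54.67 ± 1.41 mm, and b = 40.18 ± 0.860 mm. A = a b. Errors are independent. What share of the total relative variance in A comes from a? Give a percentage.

(δA/A)² = (1·δa/a)² + (1·δb/b)²
  a term: (1×0.0258)² = 0.000665
  b term: (1×0.0214)² = 0.000458
Total = 0.00112. Share from a = 0.000665/0.00112 = 0.592.

59.2%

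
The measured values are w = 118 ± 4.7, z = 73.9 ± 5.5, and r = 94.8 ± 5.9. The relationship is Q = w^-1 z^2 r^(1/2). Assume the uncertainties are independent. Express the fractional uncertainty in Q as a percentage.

15.7%

Products/powers → add relative errors in quadrature, weighted by exponent:
  (-1·δw/w)² = (-1×0.0398)² = 0.00159;  (2·δz/z)² = (2×0.0744)² = 0.0222;  (½·δr/r)² = (0.5×0.0622)² = 0.000968
δQ/Q = √(0.0247) = 0.157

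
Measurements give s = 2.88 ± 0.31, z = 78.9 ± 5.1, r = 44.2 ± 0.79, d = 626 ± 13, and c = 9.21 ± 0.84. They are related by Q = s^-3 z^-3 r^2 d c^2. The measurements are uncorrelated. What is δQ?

3.72

For a monomial Q ∝ s^-3, z^-3, r^2, d, c^2, fractional errors add in quadrature:
  (-3·δs/s)² = (-3×0.108)² = 0.104;  (-3·δz/z)² = (-3×0.0646)² = 0.0376;  (2·δr/r)² = (2×0.0179)² = 0.00128;  (1·δd/d)² = (1×0.0208)² = 0.000431;  (2·δc/c)² = (2×0.0912)² = 0.0333
δQ/Q = √(0.177) = 0.421
Q = 8.84, so δQ = 0.421 × 8.84 = 3.72.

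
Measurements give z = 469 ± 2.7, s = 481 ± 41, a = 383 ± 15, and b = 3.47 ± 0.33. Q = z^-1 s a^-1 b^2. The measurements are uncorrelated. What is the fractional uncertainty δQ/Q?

Since Q is a product/quotient, work with relative uncertainties:
  (-1·δz/z)² = (-1×0.00576)² = 3.31e-05;  (1·δs/s)² = (1×0.0852)² = 0.00727;  (-1·δa/a)² = (-1×0.0392)² = 0.00153;  (2·δb/b)² = (2×0.0951)² = 0.0362
δQ/Q = √(0.0450) = 0.212

0.212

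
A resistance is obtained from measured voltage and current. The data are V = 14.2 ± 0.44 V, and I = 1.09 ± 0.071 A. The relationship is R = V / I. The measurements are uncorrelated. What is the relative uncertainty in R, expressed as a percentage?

Products/powers → add relative errors in quadrature, weighted by exponent:
  (1·δV/V)² = (1×0.0310)² = 0.000960;  (-1·δI/I)² = (-1×0.0651)² = 0.00424
δR/R = √(0.00520) = 0.0721

7.21%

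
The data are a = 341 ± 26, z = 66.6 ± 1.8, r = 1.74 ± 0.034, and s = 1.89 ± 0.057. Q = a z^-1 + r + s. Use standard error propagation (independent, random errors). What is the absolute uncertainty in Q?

0.419

Let p = a·z^-1 = 5.12. δp/p = √((1·δa/a)² + (-1·δz/z)²) = √(0.00581 + 0.000730) = 0.0809, so δp = 0.414.
Q = p + r + s: δQ = √(δp² + δr² + δs²) = √(0.172 + 0.00116 + 0.00325) = 0.419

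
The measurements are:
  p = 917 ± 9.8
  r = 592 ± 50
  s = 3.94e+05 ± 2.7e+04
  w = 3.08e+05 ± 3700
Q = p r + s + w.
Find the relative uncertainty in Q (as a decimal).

Let h = p·r = 5.43e+05. δh/h = √((1·δp/p)² + (1·δr/r)²) = √(0.000114 + 0.00713) = 0.0851, so δh = 46200.
Q = h + s + w: δQ = √(δh² + δs² + δw²) = √(2.14e+09 + 7.29e+08 + 1.37e+07) = 53700
Q = 1.24e+06, so δQ/Q = 53700/1.24e+06 = 0.0431.

0.0431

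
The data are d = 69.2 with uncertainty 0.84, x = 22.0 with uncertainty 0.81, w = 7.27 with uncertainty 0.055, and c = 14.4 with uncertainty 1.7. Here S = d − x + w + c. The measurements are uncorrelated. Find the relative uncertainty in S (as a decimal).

0.0300

Sums and differences: (δS)² = Σ (cᵢ δxᵢ)².
  (δd)² = 0.706;  (δx)² = 0.656;  (δw)² = 0.00302;  (δc)² = 2.89
δS = √(4.25) = 2.06
S = 68.9, so δS/S = 2.06/68.9 = 0.0300.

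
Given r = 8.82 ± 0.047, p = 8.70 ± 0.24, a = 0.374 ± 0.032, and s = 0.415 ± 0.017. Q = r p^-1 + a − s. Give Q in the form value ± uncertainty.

Let w = r·p^-1 = 1.01. δw/w = √((1·δr/r)² + (-1·δp/p)²) = √(2.84e-05 + 0.000761) = 0.0281, so δw = 0.0285.
Q = w + a − s: δQ = √(δw² + δa² + δs²) = √(0.000811 + 0.00102 + 0.000289) = 0.0461
Q = 0.973.

0.973 ± 0.0461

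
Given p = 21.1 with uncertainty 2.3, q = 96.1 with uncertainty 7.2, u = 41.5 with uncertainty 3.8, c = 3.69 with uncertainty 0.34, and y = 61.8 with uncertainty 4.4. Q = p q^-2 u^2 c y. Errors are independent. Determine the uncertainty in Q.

For a monomial Q ∝ p, q^-2, u^2, c, y, fractional errors add in quadrature:
  (1·δp/p)² = (1×0.109)² = 0.0119;  (-2·δq/q)² = (-2×0.0749)² = 0.0225;  (2·δu/u)² = (2×0.0916)² = 0.0335;  (1·δc/c)² = (1×0.0921)² = 0.00849;  (1·δy/y)² = (1×0.0712)² = 0.00507
δQ/Q = √(0.0814) = 0.285
Q = 897, so δQ = 0.285 × 897 = 256.

256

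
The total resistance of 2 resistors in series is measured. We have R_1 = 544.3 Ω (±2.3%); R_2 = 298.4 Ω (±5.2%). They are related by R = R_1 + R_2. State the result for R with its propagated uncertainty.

Sums and differences: (δR)² = Σ (cᵢ δxᵢ)².
  (δR_1)² = 157;  (δR_2)² = 241
δR = √(397) = 19.9 Ω
R = 842.7 Ω.

842.7 ± 19.9 Ω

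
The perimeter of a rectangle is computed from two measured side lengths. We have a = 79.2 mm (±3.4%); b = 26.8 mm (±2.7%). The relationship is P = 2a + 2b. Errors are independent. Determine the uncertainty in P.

Sums and differences: (δP)² = Σ (cᵢ δxᵢ)².
  (2·δa)² = 29.0;  (2·δb)² = 2.09
δP = √(31.1) = 5.58 mm

5.58 mm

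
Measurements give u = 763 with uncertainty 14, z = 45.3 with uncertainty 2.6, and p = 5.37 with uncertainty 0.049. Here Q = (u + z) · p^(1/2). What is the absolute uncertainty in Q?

34.1

Let w = u + z = 808. δw = √(δu² + δz²) = √(196 + 6.76) = 14.2, so δw/w = 0.0176.
Q is then a monomial in w, p:
δQ/Q = √((δw/w)² + (½·δp/p)²) = √(0.000310 + 2.08e-05) = 0.0182
Q = 1870, so δQ = 0.0182 × 1870 = 34.1.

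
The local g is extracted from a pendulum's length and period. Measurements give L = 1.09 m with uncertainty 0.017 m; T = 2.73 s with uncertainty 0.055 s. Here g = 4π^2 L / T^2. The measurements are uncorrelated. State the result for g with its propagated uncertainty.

5.77 ± 0.249 m/s^2

Products/powers → add relative errors in quadrature, weighted by exponent:
  (1·δL/L)² = (1×0.0156)² = 0.000243;  (-2·δT/T)² = (-2×0.0201)² = 0.00162
δg/g = √(0.00187) = 0.0432
g = 5.77 m/s^2, so δg = 0.0432 × 5.77 = 0.249 m/s^2.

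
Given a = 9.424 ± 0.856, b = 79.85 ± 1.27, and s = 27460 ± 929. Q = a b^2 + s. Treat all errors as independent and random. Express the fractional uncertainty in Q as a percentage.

6.69%

Let p = a·b^2 = 60090. δp/p = √((1·δa/a)² + (2·δb/b)²) = √(0.00825 + 0.00101) = 0.0962, so δp = 5780.
Q = p + s: δQ = √(δp² + δs²) = √(3.34e+07 + 8.63e+05) = 5860
Q = 87550, so δQ/Q = 5860/87550 = 0.0669.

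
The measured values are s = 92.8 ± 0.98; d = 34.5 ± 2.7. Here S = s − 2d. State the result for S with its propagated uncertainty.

23.8 ± 5.49

Each term contributes (cᵢ δxᵢ)² to (δS)²:
  (δs)² = 0.960;  (2·δd)² = 29.2
δS = √(30.1) = 5.49
S = 23.8.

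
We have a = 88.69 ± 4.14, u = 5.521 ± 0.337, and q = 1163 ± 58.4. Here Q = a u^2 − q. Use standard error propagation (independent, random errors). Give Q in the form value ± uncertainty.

1540 ± 358

Let p = a·u^2 = 2703. δp/p = √((1·δa/a)² + (2·δu/u)²) = √(0.00218 + 0.0149) = 0.131, so δp = 353.
Q = p − q: δQ = √(δp² + δq²) = √(1.25e+05 + 3410) = 358
Q = 1540.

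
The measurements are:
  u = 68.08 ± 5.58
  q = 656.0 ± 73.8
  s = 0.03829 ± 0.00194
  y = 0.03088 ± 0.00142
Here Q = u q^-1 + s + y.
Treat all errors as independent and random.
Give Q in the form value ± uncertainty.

Let p = u·q^-1 = 0.1038. δp/p = √((1·δu/u)² + (-1·δq/q)²) = √(0.00672 + 0.0127) = 0.139, so δp = 0.0144.
Q = p + s + y: δQ = √(δp² + δs² + δy²) = √(0.000209 + 3.76e-06 + 2.02e-06) = 0.0146
Q = 0.1730.

0.1730 ± 0.0146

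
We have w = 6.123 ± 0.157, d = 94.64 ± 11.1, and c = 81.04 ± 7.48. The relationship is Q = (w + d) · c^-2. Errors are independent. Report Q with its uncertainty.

Let u = w + d = 100.8. δu = √(δw² + δd²) = √(0.0246 + 123) = 11.1, so δu/u = 0.110.
Q is then a monomial in u, c:
δQ/Q = √((δu/u)² + (-2·δc/c)²) = √(0.0121 + 0.0341) = 0.215
Q = 0.01534, so δQ = 0.215 × 0.01534 = 0.00330.

0.01534 ± 0.00330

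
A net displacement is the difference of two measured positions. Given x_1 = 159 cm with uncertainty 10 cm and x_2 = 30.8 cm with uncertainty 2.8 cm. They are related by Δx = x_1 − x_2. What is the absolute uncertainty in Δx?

Each term contributes (cᵢ δxᵢ)² to (δΔx)²:
  (δx_1)² = 100;  (δx_2)² = 7.84
δΔx = √(108) = 10.4 cm

10.4 cm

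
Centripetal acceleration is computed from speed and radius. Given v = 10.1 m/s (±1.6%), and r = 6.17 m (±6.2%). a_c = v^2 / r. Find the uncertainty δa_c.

1.15 m/s^2

Relative error in a monomial: (δa_c/a_c)² = Σ (nᵢ · δxᵢ/xᵢ)².
  (2·δv/v)² = (2×0.0160)² = 0.00102;  (-1·δr/r)² = (-1×0.0620)² = 0.00384
δa_c/a_c = √(0.00487) = 0.0698
a_c = 16.5 m/s^2, so δa_c = 0.0698 × 16.5 = 1.15 m/s^2.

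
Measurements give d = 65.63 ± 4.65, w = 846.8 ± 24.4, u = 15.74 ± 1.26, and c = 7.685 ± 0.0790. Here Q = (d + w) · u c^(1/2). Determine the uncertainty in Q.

3370

Let h = d + w = 912.4. δh = √(δd² + δw²) = √(21.6 + 595) = 24.8, so δh/h = 0.0272.
Q is then a monomial in h, u, c:
δQ/Q = √((δh/h)² + (1·δu/u)² + (½·δc/c)²) = √(0.000741 + 0.00641 + 2.64e-05) = 0.0847
Q = 39810, so δQ = 0.0847 × 39810 = 3370.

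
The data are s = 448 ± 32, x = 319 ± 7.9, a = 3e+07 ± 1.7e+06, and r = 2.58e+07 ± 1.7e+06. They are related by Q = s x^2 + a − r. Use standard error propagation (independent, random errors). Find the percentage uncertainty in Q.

9.31%

Let p = s·x^2 = 4.56e+07. δp/p = √((1·δs/s)² + (2·δx/x)²) = √(0.00510 + 0.00245) = 0.0869, so δp = 3.96e+06.
Q = p + a − r: δQ = √(δp² + δa² + δr²) = √(1.57e+13 + 2.89e+12 + 2.89e+12) = 4.63e+06
Q = 4.98e+07, so δQ/Q = 4.63e+06/4.98e+07 = 0.0931.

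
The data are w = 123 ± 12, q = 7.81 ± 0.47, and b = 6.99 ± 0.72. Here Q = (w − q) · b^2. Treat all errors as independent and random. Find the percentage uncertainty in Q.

Let u = w − q = 115. δu = √(δw² + δq²) = √(144 + 0.221) = 12.0, so δu/u = 0.104.
Q is then a monomial in u, b:
δQ/Q = √((δu/u)² + (2·δb/b)²) = √(0.0109 + 0.0424) = 0.231

23.1%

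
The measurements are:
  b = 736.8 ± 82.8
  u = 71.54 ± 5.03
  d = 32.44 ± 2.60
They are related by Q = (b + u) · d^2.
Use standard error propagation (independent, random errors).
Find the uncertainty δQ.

Let w = b + u = 808.3. δw = √(δb² + δu²) = √(6860 + 25.3) = 83.0, so δw/w = 0.103.
Q is then a monomial in w, d:
δQ/Q = √((δw/w)² + (2·δd/d)²) = √(0.0105 + 0.0257) = 0.190
Q = 850700, so δQ = 0.190 × 850700 = 1.62e+05.

1.62e+05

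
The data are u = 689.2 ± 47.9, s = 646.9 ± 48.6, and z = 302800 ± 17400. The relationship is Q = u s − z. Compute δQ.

48800

Let p = u·s = 445800. δp/p = √((1·δu/u)² + (1·δs/s)²) = √(0.00483 + 0.00564) = 0.102, so δp = 45600.
Q = p − z: δQ = √(δp² + δz²) = √(2.08e+09 + 3.03e+08) = 48800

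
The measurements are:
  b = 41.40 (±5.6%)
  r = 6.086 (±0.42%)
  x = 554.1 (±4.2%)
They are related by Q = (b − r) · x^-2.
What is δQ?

Let u = b − r = 35.31. δu = √(δb² + δr²) = √(5.37 + 0.000653) = 2.32, so δu/u = 0.0657.
Q is then a monomial in u, x:
δQ/Q = √((δu/u)² + (-2·δx/x)²) = √(0.00431 + 0.00706) = 0.107
Q = 0.0001150, so δQ = 0.107 × 0.0001150 = 1.23e-05.

1.23e-05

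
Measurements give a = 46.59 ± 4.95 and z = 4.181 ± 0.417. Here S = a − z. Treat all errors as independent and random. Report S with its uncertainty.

For a sum/difference, combine absolute errors in quadrature:
  (δa)² = 24.5;  (δz)² = 0.174
δS = √(24.7) = 4.97
S = 42.41.

42.41 ± 4.97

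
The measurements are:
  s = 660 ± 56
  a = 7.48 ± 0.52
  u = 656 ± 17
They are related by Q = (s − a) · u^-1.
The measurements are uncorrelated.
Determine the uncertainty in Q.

0.0892

Let w = s − a = 653. δw = √(δs² + δa²) = √(3140 + 0.270) = 56.0, so δw/w = 0.0858.
Q is then a monomial in w, u:
δQ/Q = √((δw/w)² + (-1·δu/u)²) = √(0.00737 + 0.000672) = 0.0897
Q = 0.995, so δQ = 0.0897 × 0.995 = 0.0892.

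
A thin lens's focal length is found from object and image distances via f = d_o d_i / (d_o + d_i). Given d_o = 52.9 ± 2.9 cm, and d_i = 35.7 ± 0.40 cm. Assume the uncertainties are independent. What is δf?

∂f/∂d_o = (d_i/(d_o+d_i))² = 0.162;  ∂f/∂d_i = (d_o/(d_o+d_i))² = 0.356
δf = √((∂f/∂d_o · δd_o)² + (∂f/∂d_i · δd_i)²) = √(0.222 + 0.0203) = 0.492 cm

0.492 cm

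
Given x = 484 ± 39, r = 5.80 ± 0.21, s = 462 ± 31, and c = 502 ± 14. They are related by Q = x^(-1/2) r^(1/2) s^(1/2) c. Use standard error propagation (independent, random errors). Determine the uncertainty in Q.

For a monomial Q ∝ x^(-1/2), r^(1/2), s^(1/2), c, fractional errors add in quadrature:
  (−½·δx/x)² = (-0.5×0.0806)² = 0.00162;  (½·δr/r)² = (0.5×0.0362)² = 0.000328;  (½·δs/s)² = (0.5×0.0671)² = 0.00113;  (1·δc/c)² = (1×0.0279)² = 0.000778
δQ/Q = √(0.00385) = 0.0621
Q = 1180, so δQ = 0.0621 × 1180 = 73.3.

73.3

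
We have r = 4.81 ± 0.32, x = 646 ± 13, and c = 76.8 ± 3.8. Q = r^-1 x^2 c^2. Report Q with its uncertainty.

Q is a product of powers, so relative uncertainties combine in quadrature:
  (-1·δr/r)² = (-1×0.0665)² = 0.00443;  (2·δx/x)² = (2×0.0201)² = 0.00162;  (2·δc/c)² = (2×0.0495)² = 0.00979
δQ/Q = √(0.0158) = 0.126
Q = 5.12e+08, so δQ = 0.126 × 5.12e+08 = 6.44e+07.

(5.12 ± 0.644) × 10^8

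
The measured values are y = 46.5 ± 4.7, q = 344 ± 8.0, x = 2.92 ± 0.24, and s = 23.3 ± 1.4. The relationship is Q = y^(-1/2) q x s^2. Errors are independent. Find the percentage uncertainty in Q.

15.6%

Each factor contributes (exponent × relative error)² to (δQ/Q)²:
  (−½·δy/y)² = (-0.5×0.101)² = 0.00255;  (1·δq/q)² = (1×0.0233)² = 0.000541;  (1·δx/x)² = (1×0.0822)² = 0.00676;  (2·δs/s)² = (2×0.0601)² = 0.0144
δQ/Q = √(0.0243) = 0.156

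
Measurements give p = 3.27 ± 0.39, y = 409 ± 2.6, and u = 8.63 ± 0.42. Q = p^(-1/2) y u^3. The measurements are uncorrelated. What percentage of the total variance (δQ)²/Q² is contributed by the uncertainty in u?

(δQ/Q)² = (−½·δp/p)² + (1·δy/y)² + (3·δu/u)²
  p term: (-0.5×0.119)² = 0.00356
  y term: (1×0.00636)² = 4.04e-05
  u term: (3×0.0487)² = 0.0213
Total = 0.0249. Share from u = 0.0213/0.0249 = 0.856.

85.6%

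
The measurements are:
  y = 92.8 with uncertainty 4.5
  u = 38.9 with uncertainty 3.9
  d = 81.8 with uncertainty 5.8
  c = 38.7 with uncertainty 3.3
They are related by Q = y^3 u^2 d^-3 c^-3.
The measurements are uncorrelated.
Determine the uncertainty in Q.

Since Q is a product/quotient, work with relative uncertainties:
  (3·δy/y)² = (3×0.0485)² = 0.0212;  (2·δu/u)² = (2×0.100)² = 0.0402;  (-3·δd/d)² = (-3×0.0709)² = 0.0452;  (-3·δc/c)² = (-3×0.0853)² = 0.0654
δQ/Q = √(0.172) = 0.415
Q = 0.0381, so δQ = 0.415 × 0.0381 = 0.0158.

0.0158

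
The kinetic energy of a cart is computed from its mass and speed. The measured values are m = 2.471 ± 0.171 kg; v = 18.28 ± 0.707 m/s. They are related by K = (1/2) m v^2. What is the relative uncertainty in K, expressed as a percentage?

10.4%

K is a product of powers, so relative uncertainties combine in quadrature:
  (1·δm/m)² = (1×0.0692)² = 0.00479;  (2·δv/v)² = (2×0.0387)² = 0.00598
δK/K = √(0.0108) = 0.104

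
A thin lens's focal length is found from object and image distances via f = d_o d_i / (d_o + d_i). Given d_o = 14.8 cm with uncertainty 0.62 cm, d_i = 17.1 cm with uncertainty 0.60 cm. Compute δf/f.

0.0277

∂f/∂d_o = (d_i/(d_o+d_i))² = 0.287;  ∂f/∂d_i = (d_o/(d_o+d_i))² = 0.215
δf = √((∂f/∂d_o · δd_o)² + (∂f/∂d_i · δd_i)²) = √(0.0317 + 0.0167) = 0.220 cm
f = 7.93 cm, so δf/f = 0.220/7.93 = 0.0277.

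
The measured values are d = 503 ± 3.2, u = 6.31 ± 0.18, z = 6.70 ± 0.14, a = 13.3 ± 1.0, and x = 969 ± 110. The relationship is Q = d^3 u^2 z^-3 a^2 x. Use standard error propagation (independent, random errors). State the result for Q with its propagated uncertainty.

Since Q is a product/quotient, work with relative uncertainties:
  (3·δd/d)² = (3×0.00636)² = 0.000364;  (2·δu/u)² = (2×0.0285)² = 0.00325;  (-3·δz/z)² = (-3×0.0209)² = 0.00393;  (2·δa/a)² = (2×0.0752)² = 0.0226;  (1·δx/x)² = (1×0.114)² = 0.0129
δQ/Q = √(0.0430) = 0.207
Q = 2.89e+12, so δQ = 0.207 × 2.89e+12 = 5.99e+11.

(2.89 ± 0.599) × 10^12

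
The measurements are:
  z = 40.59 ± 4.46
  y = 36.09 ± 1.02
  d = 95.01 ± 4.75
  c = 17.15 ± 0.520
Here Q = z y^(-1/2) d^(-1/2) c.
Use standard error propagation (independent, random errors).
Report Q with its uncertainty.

Products/powers → add relative errors in quadrature, weighted by exponent:
  (1·δz/z)² = (1×0.110)² = 0.0121;  (−½·δy/y)² = (-0.5×0.0283)² = 0.000200;  (−½·δd/d)² = (-0.5×0.0500)² = 0.000625;  (1·δc/c)² = (1×0.0303)² = 0.000919
δQ/Q = √(0.0138) = 0.118
Q = 11.89, so δQ = 0.118 × 11.89 = 1.40.

11.89 ± 1.40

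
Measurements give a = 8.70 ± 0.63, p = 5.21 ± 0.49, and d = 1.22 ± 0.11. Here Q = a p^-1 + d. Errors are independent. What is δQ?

0.227

Let w = a·p^-1 = 1.67. δw/w = √((1·δa/a)² + (-1·δp/p)²) = √(0.00524 + 0.00885) = 0.119, so δw = 0.198.
Q = w + d: δQ = √(δw² + δd²) = √(0.0393 + 0.0121) = 0.227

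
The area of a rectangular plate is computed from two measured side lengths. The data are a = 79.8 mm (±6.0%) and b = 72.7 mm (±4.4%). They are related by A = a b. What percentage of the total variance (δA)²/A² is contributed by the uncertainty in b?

35.0%

(δA/A)² = (1·δa/a)² + (1·δb/b)²
  a term: (1×0.0600)² = 0.00360
  b term: (1×0.0440)² = 0.00194
Total = 0.00554. Share from b = 0.00194/0.00554 = 0.350.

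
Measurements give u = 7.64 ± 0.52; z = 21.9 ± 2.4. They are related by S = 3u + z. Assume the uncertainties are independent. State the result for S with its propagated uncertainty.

Absolute uncertainties add in quadrature for a linear combination:
  (3·δu)² = 2.43;  (δz)² = 5.76
δS = √(8.19) = 2.86
S = 44.8.

44.8 ± 2.86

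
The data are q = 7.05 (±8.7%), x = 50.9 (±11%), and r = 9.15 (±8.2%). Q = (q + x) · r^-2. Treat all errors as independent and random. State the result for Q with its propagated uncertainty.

Let u = q + x = 57.9. δu = √(δq² + δx²) = √(0.376 + 31.3) = 5.63, so δu/u = 0.0972.
Q is then a monomial in u, r:
δQ/Q = √((δu/u)² + (-2·δr/r)²) = √(0.00945 + 0.0269) = 0.191
Q = 0.692, so δQ = 0.191 × 0.692 = 0.132.

0.692 ± 0.132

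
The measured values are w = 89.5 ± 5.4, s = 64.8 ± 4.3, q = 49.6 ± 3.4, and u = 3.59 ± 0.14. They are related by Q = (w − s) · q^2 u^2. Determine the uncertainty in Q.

2.51e+05

Let h = w − s = 24.7. δh = √(δw² + δs²) = √(29.2 + 18.5) = 6.90, so δh/h = 0.279.
Q is then a monomial in h, q, u:
δQ/Q = √((δh/h)² + (2·δq/q)² + (2·δu/u)²) = √(0.0781 + 0.0188 + 0.00608) = 0.321
Q = 7.83e+05, so δQ = 0.321 × 7.83e+05 = 2.51e+05.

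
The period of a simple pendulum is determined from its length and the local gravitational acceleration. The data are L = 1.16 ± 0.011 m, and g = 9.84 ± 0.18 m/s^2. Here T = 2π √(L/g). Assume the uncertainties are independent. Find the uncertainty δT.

0.0222 s

T is a product of powers, so relative uncertainties combine in quadrature:
  (½·δL/L)² = (0.5×0.00948)² = 2.25e-05;  (−½·δg/g)² = (-0.5×0.0183)² = 8.37e-05
δT/T = √(0.000106) = 0.0103
T = 2.16 s, so δT = 0.0103 × 2.16 = 0.0222 s.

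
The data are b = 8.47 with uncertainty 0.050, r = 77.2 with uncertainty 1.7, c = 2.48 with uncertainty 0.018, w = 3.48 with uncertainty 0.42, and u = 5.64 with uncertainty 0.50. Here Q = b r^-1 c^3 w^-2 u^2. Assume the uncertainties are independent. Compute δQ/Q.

Relative error in a monomial: (δQ/Q)² = Σ (nᵢ · δxᵢ/xᵢ)².
  (1·δb/b)² = (1×0.00590)² = 3.48e-05;  (-1·δr/r)² = (-1×0.0220)² = 0.000485;  (3·δc/c)² = (3×0.00726)² = 0.000474;  (-2·δw/w)² = (-2×0.121)² = 0.0583;  (2·δu/u)² = (2×0.0887)² = 0.0314
δQ/Q = √(0.0907) = 0.301

0.301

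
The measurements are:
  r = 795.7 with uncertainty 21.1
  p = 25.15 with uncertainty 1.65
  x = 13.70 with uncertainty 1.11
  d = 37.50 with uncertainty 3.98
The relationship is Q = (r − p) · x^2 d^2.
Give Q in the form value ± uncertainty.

Let u = r − p = 770.6. δu = √(δr² + δp²) = √(445 + 2.72) = 21.2, so δu/u = 0.0275.
Q is then a monomial in u, x, d:
δQ/Q = √((δu/u)² + (2·δx/x)² + (2·δd/d)²) = √(0.000754 + 0.0263 + 0.0451) = 0.268
Q = 2.034e+08, so δQ = 0.268 × 2.034e+08 = 5.46e+07.

(2.034 ± 0.546) × 10^8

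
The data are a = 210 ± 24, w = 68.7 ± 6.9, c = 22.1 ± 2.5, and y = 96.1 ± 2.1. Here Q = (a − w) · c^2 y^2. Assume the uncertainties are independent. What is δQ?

Let u = a − w = 141. δu = √(δa² + δw²) = √(576 + 47.6) = 25.0, so δu/u = 0.177.
Q is then a monomial in u, c, y:
δQ/Q = √((δu/u)² + (2·δc/c)² + (2·δy/y)²) = √(0.0312 + 0.0512 + 0.00191) = 0.290
Q = 6.37e+08, so δQ = 0.290 × 6.37e+08 = 1.85e+08.

1.85e+08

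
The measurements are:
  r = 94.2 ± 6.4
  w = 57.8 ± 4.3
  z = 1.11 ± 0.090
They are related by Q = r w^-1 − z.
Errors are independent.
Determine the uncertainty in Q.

Let p = r·w^-1 = 1.63. δp/p = √((1·δr/r)² + (-1·δw/w)²) = √(0.00462 + 0.00553) = 0.101, so δp = 0.164.
Q = p − z: δQ = √(δp² + δz²) = √(0.0270 + 0.00810) = 0.187

0.187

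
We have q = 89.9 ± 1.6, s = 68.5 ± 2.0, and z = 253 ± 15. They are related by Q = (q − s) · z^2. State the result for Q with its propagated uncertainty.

(1.37 ± 0.231) × 10^6

Let u = q − s = 21.4. δu = √(δq² + δs²) = √(2.56 + 4.00) = 2.56, so δu/u = 0.120.
Q is then a monomial in u, z:
δQ/Q = √((δu/u)² + (2·δz/z)²) = √(0.0143 + 0.0141) = 0.168
Q = 1.37e+06, so δQ = 0.168 × 1.37e+06 = 2.31e+05.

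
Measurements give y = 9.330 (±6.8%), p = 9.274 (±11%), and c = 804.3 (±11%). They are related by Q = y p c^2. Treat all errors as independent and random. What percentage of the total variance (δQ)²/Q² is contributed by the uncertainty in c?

74.3%

(δQ/Q)² = (1·δy/y)² + (1·δp/p)² + (2·δc/c)²
  y term: (1×0.0680)² = 0.00462
  p term: (1×0.110)² = 0.0121
  c term: (2×0.110)² = 0.0484
Total = 0.0651. Share from c = 0.0484/0.0651 = 0.743.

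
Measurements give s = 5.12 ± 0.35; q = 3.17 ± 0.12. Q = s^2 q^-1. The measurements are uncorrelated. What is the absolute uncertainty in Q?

1.17

Q is a product of powers, so relative uncertainties combine in quadrature:
  (2·δs/s)² = (2×0.0684)² = 0.0187;  (-1·δq/q)² = (-1×0.0379)² = 0.00143
δQ/Q = √(0.0201) = 0.142
Q = 8.27, so δQ = 0.142 × 8.27 = 1.17.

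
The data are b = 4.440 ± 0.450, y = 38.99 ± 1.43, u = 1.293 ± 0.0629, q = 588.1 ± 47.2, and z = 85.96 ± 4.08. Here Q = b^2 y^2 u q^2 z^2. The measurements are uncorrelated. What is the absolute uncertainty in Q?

2.86e+13

Each factor contributes (exponent × relative error)² to (δQ/Q)²:
  (2·δb/b)² = (2×0.101)² = 0.0411;  (2·δy/y)² = (2×0.0367)² = 0.00538;  (1·δu/u)² = (1×0.0486)² = 0.00237;  (2·δq/q)² = (2×0.0803)² = 0.0258;  (2·δz/z)² = (2×0.0475)² = 0.00901
δQ/Q = √(0.0836) = 0.289
Q = 9.903e+13, so δQ = 0.289 × 9.903e+13 = 2.86e+13.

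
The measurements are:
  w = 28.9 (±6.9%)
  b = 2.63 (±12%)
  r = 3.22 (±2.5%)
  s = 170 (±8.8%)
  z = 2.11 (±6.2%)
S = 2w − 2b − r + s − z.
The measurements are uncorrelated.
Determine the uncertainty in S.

15.5

Sums and differences: (δS)² = Σ (cᵢ δxᵢ)².
  (2·δw)² = 15.9;  (2·δb)² = 0.398;  (δr)² = 0.00648;  (δs)² = 224;  (δz)² = 0.0171
δS = √(240) = 15.5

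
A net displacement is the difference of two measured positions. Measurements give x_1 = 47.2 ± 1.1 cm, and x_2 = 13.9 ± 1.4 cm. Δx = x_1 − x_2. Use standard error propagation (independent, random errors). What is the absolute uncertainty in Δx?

For a sum/difference, combine absolute errors in quadrature:
  (δx_1)² = 1.21;  (δx_2)² = 1.96
δΔx = √(3.17) = 1.78 cm

1.78 cm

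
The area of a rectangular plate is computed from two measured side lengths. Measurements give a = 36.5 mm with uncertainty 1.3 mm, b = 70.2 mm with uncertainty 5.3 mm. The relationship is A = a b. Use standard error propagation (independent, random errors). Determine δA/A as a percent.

8.35%

Since A is a product/quotient, work with relative uncertainties:
  (1·δa/a)² = (1×0.0356)² = 0.00127;  (1·δb/b)² = (1×0.0755)² = 0.00570
δA/A = √(0.00697) = 0.0835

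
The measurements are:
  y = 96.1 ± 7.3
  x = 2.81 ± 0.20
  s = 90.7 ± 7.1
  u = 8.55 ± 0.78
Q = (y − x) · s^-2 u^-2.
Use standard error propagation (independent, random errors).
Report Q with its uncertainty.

Let w = y − x = 93.3. δw = √(δy² + δx²) = √(53.3 + 0.0400) = 7.30, so δw/w = 0.0783.
Q is then a monomial in w, s, u:
δQ/Q = √((δw/w)² + (-2·δs/s)² + (-2·δu/u)²) = √(0.00613 + 0.0245 + 0.0333) = 0.253
Q = 0.000155, so δQ = 0.253 × 0.000155 = 3.92e-05.

(1.55 ± 0.392) × 10^-4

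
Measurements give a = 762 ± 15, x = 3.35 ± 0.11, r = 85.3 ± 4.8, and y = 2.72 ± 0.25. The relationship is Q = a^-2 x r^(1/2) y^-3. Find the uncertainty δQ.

Q is a product of powers, so relative uncertainties combine in quadrature:
  (-2·δa/a)² = (-2×0.0197)² = 0.00155;  (1·δx/x)² = (1×0.0328)² = 0.00108;  (½·δr/r)² = (0.5×0.0563)² = 0.000792;  (-3·δy/y)² = (-3×0.0919)² = 0.0760
δQ/Q = √(0.0794) = 0.282
Q = 2.65e-06, so δQ = 0.282 × 2.65e-06 = 7.46e-07.

7.46e-07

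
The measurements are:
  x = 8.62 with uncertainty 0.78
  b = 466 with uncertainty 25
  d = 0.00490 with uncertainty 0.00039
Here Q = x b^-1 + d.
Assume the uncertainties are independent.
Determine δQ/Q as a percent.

8.48%

Let p = x·b^-1 = 0.0185. δp/p = √((1·δx/x)² + (-1·δb/b)²) = √(0.00819 + 0.00288) = 0.105, so δp = 0.00195.
Q = p + d: δQ = √(δp² + δd²) = √(3.79e-06 + 1.52e-07) = 0.00198
Q = 0.0234, so δQ/Q = 0.00198/0.0234 = 0.0848.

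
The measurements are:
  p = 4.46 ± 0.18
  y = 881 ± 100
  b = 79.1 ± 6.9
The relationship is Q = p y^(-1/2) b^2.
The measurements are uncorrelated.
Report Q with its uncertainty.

Products/powers → add relative errors in quadrature, weighted by exponent:
  (1·δp/p)² = (1×0.0404)² = 0.00163;  (−½·δy/y)² = (-0.5×0.114)² = 0.00322;  (2·δb/b)² = (2×0.0872)² = 0.0304
δQ/Q = √(0.0353) = 0.188
Q = 940, so δQ = 0.188 × 940 = 177.

940 ± 177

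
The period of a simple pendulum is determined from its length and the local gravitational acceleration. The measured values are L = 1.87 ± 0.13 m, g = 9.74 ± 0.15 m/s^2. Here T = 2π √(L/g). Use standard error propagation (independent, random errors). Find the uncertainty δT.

Relative error in a monomial: (δT/T)² = Σ (nᵢ · δxᵢ/xᵢ)².
  (½·δL/L)² = (0.5×0.0695)² = 0.00121;  (−½·δg/g)² = (-0.5×0.0154)² = 5.93e-05
δT/T = √(0.00127) = 0.0356
T = 2.75 s, so δT = 0.0356 × 2.75 = 0.0980 s.

0.0980 s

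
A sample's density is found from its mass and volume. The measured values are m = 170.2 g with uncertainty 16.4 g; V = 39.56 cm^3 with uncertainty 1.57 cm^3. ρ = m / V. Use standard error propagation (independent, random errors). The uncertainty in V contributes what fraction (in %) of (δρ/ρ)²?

14.5%

(δρ/ρ)² = (1·δm/m)² + (-1·δV/V)²
  m term: (1×0.0964)² = 0.00928
  V term: (-1×0.0397)² = 0.00158
Total = 0.0109. Share from V = 0.00158/0.0109 = 0.145.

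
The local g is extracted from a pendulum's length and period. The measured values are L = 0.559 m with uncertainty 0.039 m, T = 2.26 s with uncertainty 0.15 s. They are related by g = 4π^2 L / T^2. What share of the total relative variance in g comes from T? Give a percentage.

(δg/g)² = (1·δL/L)² + (-2·δT/T)²
  L term: (1×0.0698)² = 0.00487
  T term: (-2×0.0664)² = 0.0176
Total = 0.0225. Share from T = 0.0176/0.0225 = 0.784.

78.4%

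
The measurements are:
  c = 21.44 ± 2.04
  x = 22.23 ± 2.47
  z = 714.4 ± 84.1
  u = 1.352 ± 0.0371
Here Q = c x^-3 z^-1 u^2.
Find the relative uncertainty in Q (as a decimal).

For a monomial Q ∝ c, x^-3, z^-1, u^2, fractional errors add in quadrature:
  (1·δc/c)² = (1×0.0951)² = 0.00905;  (-3·δx/x)² = (-3×0.111)² = 0.111;  (-1·δz/z)² = (-1×0.118)² = 0.0139;  (2·δu/u)² = (2×0.0274)² = 0.00301
δQ/Q = √(0.137) = 0.370

0.370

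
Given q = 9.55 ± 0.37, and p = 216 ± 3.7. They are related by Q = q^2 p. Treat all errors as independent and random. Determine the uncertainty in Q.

Products/powers → add relative errors in quadrature, weighted by exponent:
  (2·δq/q)² = (2×0.0387)² = 0.00600;  (1·δp/p)² = (1×0.0171)² = 0.000293
δQ/Q = √(0.00630) = 0.0794
Q = 19700, so δQ = 0.0794 × 19700 = 1560.

1560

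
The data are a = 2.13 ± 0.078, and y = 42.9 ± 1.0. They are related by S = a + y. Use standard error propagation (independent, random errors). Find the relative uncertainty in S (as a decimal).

0.0223

Each term contributes (cᵢ δxᵢ)² to (δS)²:
  (δa)² = 0.00608;  (δy)² = 1.00
δS = √(1.01) = 1.00
S = 45.0, so δS/S = 1.00/45.0 = 0.0223.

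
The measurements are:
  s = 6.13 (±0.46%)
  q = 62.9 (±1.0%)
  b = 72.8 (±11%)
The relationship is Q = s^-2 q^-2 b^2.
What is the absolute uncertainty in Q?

Q is a product of powers, so relative uncertainties combine in quadrature:
  (-2·δs/s)² = (-2×0.00460)² = 8.46e-05;  (-2·δq/q)² = (-2×0.0100)² = 0.000400;  (2·δb/b)² = (2×0.110)² = 0.0484
δQ/Q = √(0.0489) = 0.221
Q = 0.0356, so δQ = 0.221 × 0.0356 = 0.00788.

0.00788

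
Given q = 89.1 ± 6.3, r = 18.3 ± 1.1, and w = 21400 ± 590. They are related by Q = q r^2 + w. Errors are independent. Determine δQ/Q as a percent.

Let p = q·r^2 = 29800. δp/p = √((1·δq/q)² + (2·δr/r)²) = √(0.00500 + 0.0145) = 0.139, so δp = 4160.
Q = p + w: δQ = √(δp² + δw²) = √(1.73e+07 + 3.48e+05) = 4200
Q = 51200, so δQ/Q = 4200/51200 = 0.0820.

8.20%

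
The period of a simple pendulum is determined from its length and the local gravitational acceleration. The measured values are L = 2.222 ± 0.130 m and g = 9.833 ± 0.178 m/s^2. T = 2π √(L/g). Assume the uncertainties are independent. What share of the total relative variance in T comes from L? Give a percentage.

(δT/T)² = (½·δL/L)² + (−½·δg/g)²
  L term: (0.5×0.0585)² = 0.000856
  g term: (-0.5×0.0181)² = 8.19e-05
Total = 0.000938. Share from L = 0.000856/0.000938 = 0.913.

91.3%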